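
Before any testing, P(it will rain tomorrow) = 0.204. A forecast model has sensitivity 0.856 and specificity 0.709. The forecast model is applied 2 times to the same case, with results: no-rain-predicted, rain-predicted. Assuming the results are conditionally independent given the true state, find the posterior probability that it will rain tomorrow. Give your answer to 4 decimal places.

Posterior P(H) ≈ 0.1328

Let H be the event that it will rain tomorrow; start with P(H) = 0.204. P('rain-predicted'|H) = 0.856, P('rain-predicted'|¬H) = 0.291.
Update on result 1 ('no-rain-predicted'): P(H) ← 0.144·0.2040 / (0.144·0.2040 + 0.709·0.7960) = 0.029376/0.59374 = 0.0495.
Update on result 2 ('rain-predicted'): P(H) ← 0.856·0.0495 / (0.856·0.0495 + 0.291·0.9505) = 0.042352/0.31895 = 0.1328.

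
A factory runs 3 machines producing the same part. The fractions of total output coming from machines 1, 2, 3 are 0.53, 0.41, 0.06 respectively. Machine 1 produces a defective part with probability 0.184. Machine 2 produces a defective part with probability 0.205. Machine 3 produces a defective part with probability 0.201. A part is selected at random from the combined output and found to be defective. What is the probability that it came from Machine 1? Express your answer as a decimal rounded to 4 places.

Posterior probability ≈ 0.5036

P(defective|M1) = 0.184; P(defective|M2) = 0.205; P(defective|M3) = 0.201.
Prior × likelihood for each source: 0.53·0.184=0.09752, 0.41·0.205=0.08405, 0.06·0.201=0.01206. Summing gives P(defective) = 0.19363.
P(Machine 1 | defective) = 0.09752 / 0.19363 = 0.5036.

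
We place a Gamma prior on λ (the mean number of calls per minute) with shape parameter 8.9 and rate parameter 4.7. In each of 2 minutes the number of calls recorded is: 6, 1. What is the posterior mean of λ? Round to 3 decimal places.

Total count ∑xᵢ = 7 over n = 2 minutes.
Gamma is conjugate to the Poisson likelihood: posterior is Gamma(shape = 8.9+7 = 15.9, rate = 4.7+2 = 6.7).
Posterior mean = shape/rate = 15.9/6.7 = 2.373.

Posterior mean ≈ 2.373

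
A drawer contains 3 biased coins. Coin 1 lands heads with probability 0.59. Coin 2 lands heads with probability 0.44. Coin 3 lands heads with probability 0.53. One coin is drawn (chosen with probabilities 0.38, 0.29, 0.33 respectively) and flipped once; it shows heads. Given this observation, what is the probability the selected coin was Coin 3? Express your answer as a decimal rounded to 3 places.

P(heads|C1) = 0.59; P(heads|C2) = 0.44; P(heads|C3) = 0.53.
Prior × likelihood for each source: 0.38·0.59=0.2242, 0.29·0.44=0.1276, 0.33·0.53=0.1749. Summing gives P(heads) = 0.52670.
P(Coin 3 | heads) = 0.1749 / 0.52670 = 0.332.

Posterior probability ≈ 0.332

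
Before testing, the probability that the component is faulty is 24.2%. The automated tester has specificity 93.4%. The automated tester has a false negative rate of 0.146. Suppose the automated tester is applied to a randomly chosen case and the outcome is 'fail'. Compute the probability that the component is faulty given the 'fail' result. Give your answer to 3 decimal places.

P(H | E) ≈ 0.805

Write H for 'the component is faulty'. Prior odds H:¬H = 0.242/0.758 = 0.31926. For the 'fail' outcome, the likelihood ratio is 0.854/0.066 = 12.939.
Posterior odds = 0.31926 × 12.939 = 4.1310, so P(H|E) = 4.1310/(1+4.1310) = 0.805.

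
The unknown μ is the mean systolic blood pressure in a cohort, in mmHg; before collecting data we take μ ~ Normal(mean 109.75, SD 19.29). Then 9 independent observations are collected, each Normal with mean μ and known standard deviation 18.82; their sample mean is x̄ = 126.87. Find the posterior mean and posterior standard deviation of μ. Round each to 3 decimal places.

Posterior mean ≈ 125.233; posterior SD ≈ 5.966

With known σ, the Normal prior is conjugate. Weight on the data is w = (n/σ²)/(n/σ² + 1/τ₀²) = 0.0254099/(0.0254099+0.00268742) = 0.90435.
Posterior mean = w·x̄ + (1−w)·μ₀ = 0.90435·126.87 + 0.095647·109.75 = 125.233. Posterior variance = 1/(0.0254099+0.00268742) = 35.5906, so SD = 5.966.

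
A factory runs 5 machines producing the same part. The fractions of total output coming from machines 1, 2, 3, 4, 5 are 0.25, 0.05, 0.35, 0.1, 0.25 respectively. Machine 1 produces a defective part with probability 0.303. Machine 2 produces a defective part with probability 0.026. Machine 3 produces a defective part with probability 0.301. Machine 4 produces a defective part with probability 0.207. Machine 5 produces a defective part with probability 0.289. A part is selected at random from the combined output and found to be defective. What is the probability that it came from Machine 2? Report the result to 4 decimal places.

Posterior probability ≈ 0.0047

P(defective|M1) = 0.303; P(defective|M2) = 0.026; P(defective|M3) = 0.301; P(defective|M4) = 0.207; P(defective|M5) = 0.289.
Prior × likelihood for each source: 0.25·0.303=0.07575, 0.05·0.026=0.001300, 0.35·0.301=0.1053, 0.1·0.207=0.02070, 0.25·0.289=0.07225. Summing gives P(defective) = 0.27535.
P(Machine 2 | defective) = 0.001300 / 0.27535 = 0.0047.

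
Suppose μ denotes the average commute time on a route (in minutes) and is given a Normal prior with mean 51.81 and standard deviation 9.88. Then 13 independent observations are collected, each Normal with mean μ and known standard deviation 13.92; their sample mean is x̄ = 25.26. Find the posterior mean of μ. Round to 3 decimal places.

Posterior mean ≈ 28.777

With known σ, the Normal prior is conjugate. Weight on the data is w = (n/σ²)/(n/σ² + 1/τ₀²) = 0.0670911/(0.0670911+0.0102444) = 0.86753.
Posterior mean = w·x̄ + (1−w)·μ₀ = 0.86753·25.26 + 0.13247·51.81 = 28.777.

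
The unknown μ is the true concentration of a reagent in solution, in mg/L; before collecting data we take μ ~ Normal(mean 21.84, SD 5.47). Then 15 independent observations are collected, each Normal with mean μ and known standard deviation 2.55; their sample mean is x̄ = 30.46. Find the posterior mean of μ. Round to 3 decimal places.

Prior precision 1/τ₀² = 1/5.47² = 0.0334215; data precision n/σ² = 15/2.55² = 2.30681.
Posterior precision = 0.0334215 + 2.30681 = 2.34023.
Posterior mean = (0.0334215·21.84 + 2.30681·30.46) / 2.34023 = 30.337.

Posterior mean ≈ 30.337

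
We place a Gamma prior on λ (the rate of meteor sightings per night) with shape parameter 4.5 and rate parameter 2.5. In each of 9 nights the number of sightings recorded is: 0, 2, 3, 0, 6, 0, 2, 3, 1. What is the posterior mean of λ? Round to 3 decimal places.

Total count ∑xᵢ = 17 over n = 9 nights.
Gamma is conjugate to the Poisson likelihood: posterior is Gamma(shape = 4.5+17 = 21.5, rate = 2.5+9 = 11.5).
Posterior mean = shape/rate = 21.5/11.5 = 1.870.

Posterior mean ≈ 1.870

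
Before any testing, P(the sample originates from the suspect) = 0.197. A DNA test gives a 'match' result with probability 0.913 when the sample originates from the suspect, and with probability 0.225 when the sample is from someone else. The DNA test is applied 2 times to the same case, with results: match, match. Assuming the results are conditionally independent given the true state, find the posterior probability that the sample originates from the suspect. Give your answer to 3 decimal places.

Posterior P(H) ≈ 0.802

Let H be the event that the sample originates from the suspect; start with P(H) = 0.197. P('match'|H) = 0.913, P('match'|¬H) = 0.225.
Update on result 1 ('match'): P(H) ← 0.913·0.1970 / (0.913·0.1970 + 0.225·0.8030) = 0.17986/0.36054 = 0.4989.
Update on result 2 ('match'): P(H) ← 0.913·0.4989 / (0.913·0.4989 + 0.225·0.5011) = 0.45547/0.56822 = 0.8016.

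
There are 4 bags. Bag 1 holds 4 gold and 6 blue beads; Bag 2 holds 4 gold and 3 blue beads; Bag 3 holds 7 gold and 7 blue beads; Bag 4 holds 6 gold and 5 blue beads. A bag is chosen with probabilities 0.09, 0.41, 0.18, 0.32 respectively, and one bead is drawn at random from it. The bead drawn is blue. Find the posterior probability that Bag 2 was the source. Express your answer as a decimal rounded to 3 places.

Tabulate prior·likelihood by source: [1] prior 0.09, lik 0.6, product 0.05400; [2] prior 0.41, lik 0.4286, product 0.1757; [3] prior 0.18, lik 0.5, product 0.09000; [4] prior 0.32, lik 0.4545, product 0.1455.
Normalizing constant = 0.46517; the posterior for Bag 2 is its product over the sum, 0.1757/0.46517 = 0.378.

Posterior probability ≈ 0.378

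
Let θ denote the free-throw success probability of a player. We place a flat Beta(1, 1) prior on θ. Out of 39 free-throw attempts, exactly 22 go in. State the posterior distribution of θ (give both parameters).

Observing 22 successes and 17 failures updates Beta(1, 1) by adding the success and failure counts to the two shape parameters: α = 1+22 = 23, β = 1+17 = 18.

Posterior: Beta(23, 18)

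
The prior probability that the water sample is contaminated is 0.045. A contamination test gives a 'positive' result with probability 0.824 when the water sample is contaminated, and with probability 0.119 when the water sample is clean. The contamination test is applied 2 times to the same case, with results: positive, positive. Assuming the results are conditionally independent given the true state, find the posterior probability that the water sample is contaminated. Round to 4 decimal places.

Posterior P(H) ≈ 0.6932

Let H be the event that the water sample is contaminated; start with P(H) = 0.045. P('positive'|H) = 0.824, P('positive'|¬H) = 0.119.
Update on result 1 ('positive'): P(H) ← 0.824·0.0450 / (0.824·0.0450 + 0.119·0.9550) = 0.037080/0.15072 = 0.2460.
Update on result 2 ('positive'): P(H) ← 0.824·0.2460 / (0.824·0.2460 + 0.119·0.7540) = 0.20271/0.29244 = 0.6932.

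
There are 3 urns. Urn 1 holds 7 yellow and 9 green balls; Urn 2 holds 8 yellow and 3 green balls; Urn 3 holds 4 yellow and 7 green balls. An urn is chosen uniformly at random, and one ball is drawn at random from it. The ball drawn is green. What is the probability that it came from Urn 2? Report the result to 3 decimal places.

P(green|Urn 1) = 0.5625; P(green|Urn 2) = 0.2727; P(green|Urn 3) = 0.6364.
Prior × likelihood for each source: 0.333333·0.5625=0.1875, 0.333333·0.2727=0.09091, 0.333333·0.6364=0.2121. Summing gives P(green) = 0.49053.
P(Urn 2 | green) = 0.09091 / 0.49053 = 0.185.

Posterior probability ≈ 0.185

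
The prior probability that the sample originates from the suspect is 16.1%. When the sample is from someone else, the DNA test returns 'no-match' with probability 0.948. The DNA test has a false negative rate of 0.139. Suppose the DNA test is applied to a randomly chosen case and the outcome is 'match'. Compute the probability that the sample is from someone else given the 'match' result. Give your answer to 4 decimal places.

P(¬H | E) ≈ 0.2394

Write H for 'the sample originates from the suspect'. Prior odds H:¬H = 0.161/0.839 = 0.19190. For the 'match' outcome, the likelihood ratio is 0.861/0.052 = 16.558.
Posterior odds = 0.19190 × 16.558 = 3.1773, so P(H|E) = 3.1773/(1+3.1773) = 0.7606. Then P(¬H|E) = 1 − 0.7606 = 0.2394.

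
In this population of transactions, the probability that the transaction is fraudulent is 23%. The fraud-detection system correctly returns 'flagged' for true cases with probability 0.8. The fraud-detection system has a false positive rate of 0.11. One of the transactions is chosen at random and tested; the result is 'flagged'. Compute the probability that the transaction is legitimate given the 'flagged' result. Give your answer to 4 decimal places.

Let H be the event that the transaction is fraudulent. P(H) = 0.23, so P(¬H) = 0.77. With E the 'flagged' result, P(E|H) = 0.8 and P(E|¬H) = 0.11.
P(E) = 0.8·0.23 + 0.11·0.77 = 0.18400 + 0.084700 = 0.26870.
By Bayes' theorem, P(H|E) = 0.18400 / 0.26870 = 0.6848. Hence P(¬H|E) = 1 − 0.6848 = 0.3152.

P(¬H | E) ≈ 0.3152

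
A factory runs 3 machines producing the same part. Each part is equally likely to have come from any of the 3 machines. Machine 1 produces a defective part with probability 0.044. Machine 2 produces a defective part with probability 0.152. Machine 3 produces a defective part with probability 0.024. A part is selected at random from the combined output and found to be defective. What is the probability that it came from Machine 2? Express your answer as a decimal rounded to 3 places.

P(defective|M1) = 0.044; P(defective|M2) = 0.152; P(defective|M3) = 0.024.
Prior × likelihood for each source: 0.333333·0.044=0.01467, 0.333333·0.152=0.05067, 0.333333·0.024=0.008000. Summing gives P(defective) = 0.073333.
P(Machine 2 | defective) = 0.05067 / 0.073333 = 0.691.

Posterior probability ≈ 0.691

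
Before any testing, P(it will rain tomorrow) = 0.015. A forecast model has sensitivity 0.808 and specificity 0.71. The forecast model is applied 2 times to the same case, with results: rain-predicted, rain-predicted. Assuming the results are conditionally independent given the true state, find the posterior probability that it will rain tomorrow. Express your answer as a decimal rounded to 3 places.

With H the event that it will rain tomorrow, the joint likelihood of the observed sequence is P(data|H) = 0.808·0.808 = 0.65286 and P(data|¬H) = 0.29·0.29 = 0.084100.
Bayes: P(H|data) = 0.015·0.65286 / (0.015·0.65286 + 0.985·0.084100) = 0.0097930/0.092631 = 0.1057.

Posterior P(H) ≈ 0.106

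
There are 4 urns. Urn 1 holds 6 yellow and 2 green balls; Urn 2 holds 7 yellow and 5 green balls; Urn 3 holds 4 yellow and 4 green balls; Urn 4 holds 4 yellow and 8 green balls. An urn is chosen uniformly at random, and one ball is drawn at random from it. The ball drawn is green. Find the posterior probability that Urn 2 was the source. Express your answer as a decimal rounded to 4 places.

Tabulate prior·likelihood by source: [1] prior 0.25, lik 0.25, product 0.06250; [2] prior 0.25, lik 0.4167, product 0.1042; [3] prior 0.25, lik 0.5, product 0.1250; [4] prior 0.25, lik 0.6667, product 0.1667.
Normalizing constant = 0.45833; the posterior for Urn 2 is its product over the sum, 0.1042/0.45833 = 0.2273.

Posterior probability ≈ 0.2273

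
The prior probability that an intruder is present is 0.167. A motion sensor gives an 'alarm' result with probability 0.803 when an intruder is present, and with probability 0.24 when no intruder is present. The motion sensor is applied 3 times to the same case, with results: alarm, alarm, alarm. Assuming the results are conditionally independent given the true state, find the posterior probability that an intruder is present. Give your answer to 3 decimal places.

Let H be the event that an intruder is present; start with P(H) = 0.167. P('alarm'|H) = 0.803, P('alarm'|¬H) = 0.24.
Update on result 1 ('alarm'): P(H) ← 0.803·0.1670 / (0.803·0.1670 + 0.24·0.8330) = 0.13410/0.33402 = 0.4015.
Update on result 2 ('alarm'): P(H) ← 0.803·0.4015 / (0.803·0.4015 + 0.24·0.5985) = 0.32238/0.46603 = 0.6918.
Update on result 3 ('alarm'): P(H) ← 0.803·0.6918 / (0.803·0.6918 + 0.24·0.3082) = 0.55549/0.62946 = 0.8825.

Posterior P(H) ≈ 0.882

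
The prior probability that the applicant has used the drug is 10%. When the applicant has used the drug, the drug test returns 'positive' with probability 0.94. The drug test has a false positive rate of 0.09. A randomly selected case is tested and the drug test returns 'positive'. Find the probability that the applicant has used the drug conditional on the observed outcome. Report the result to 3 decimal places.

Write H for 'the applicant has used the drug'. Prior odds H:¬H = 0.1/0.9 = 0.11111. For the 'positive' outcome, the likelihood ratio is 0.94/0.09 = 10.444.
Posterior odds = 0.11111 × 10.444 = 1.1605, so P(H|E) = 1.1605/(1+1.1605) = 0.537.

P(H | E) ≈ 0.537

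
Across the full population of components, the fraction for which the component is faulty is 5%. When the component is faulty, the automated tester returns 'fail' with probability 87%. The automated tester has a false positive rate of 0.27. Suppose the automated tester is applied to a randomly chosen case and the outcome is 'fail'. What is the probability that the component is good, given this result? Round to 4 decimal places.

P(¬H | E) ≈ 0.8550

Let H be the event that the component is faulty. P(H) = 0.05, so P(¬H) = 0.95. With E the 'fail' result, P(E|H) = 0.87 and P(E|¬H) = 0.27.
P(E) = 0.87·0.05 + 0.27·0.95 = 0.043500 + 0.25650 = 0.30000.
By Bayes' theorem, P(H|E) = 0.043500 / 0.30000 = 0.1450. Hence P(¬H|E) = 1 − 0.1450 = 0.8550.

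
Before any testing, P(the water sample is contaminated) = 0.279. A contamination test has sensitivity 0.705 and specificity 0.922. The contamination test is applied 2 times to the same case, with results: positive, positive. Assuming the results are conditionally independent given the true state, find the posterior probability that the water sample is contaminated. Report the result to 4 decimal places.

Posterior P(H) ≈ 0.9693

Let H be the event that the water sample is contaminated; start with P(H) = 0.279. P('positive'|H) = 0.705, P('positive'|¬H) = 0.078.
Update on result 1 ('positive'): P(H) ← 0.705·0.2790 / (0.705·0.2790 + 0.078·0.7210) = 0.19670/0.25293 = 0.7777.
Update on result 2 ('positive'): P(H) ← 0.705·0.7777 / (0.705·0.7777 + 0.078·0.2223) = 0.54825/0.56559 = 0.9693.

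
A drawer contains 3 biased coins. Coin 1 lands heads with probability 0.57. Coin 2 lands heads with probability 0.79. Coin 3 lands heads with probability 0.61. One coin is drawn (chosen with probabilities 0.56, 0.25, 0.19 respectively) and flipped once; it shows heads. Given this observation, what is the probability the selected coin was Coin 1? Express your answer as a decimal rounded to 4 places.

Tabulate prior·likelihood by source: [1] prior 0.56, lik 0.57, product 0.3192; [2] prior 0.25, lik 0.79, product 0.1975; [3] prior 0.19, lik 0.61, product 0.1159.
Normalizing constant = 0.63260; the posterior for Coin 1 is its product over the sum, 0.3192/0.63260 = 0.5046.

Posterior probability ≈ 0.5046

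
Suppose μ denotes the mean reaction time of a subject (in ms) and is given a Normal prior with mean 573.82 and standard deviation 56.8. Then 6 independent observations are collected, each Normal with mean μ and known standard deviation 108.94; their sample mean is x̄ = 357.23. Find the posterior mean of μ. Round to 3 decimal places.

Prior precision 1/τ₀² = 1/56.8² = 0.00030996; data precision n/σ² = 6/108.94² = 0.00050556.
Posterior precision = 0.00030996 + 0.00050556 = 0.00081552.
Posterior mean = (0.00030996·573.82 + 0.00050556·357.23) / 0.00081552 = 439.550.

Posterior mean ≈ 439.550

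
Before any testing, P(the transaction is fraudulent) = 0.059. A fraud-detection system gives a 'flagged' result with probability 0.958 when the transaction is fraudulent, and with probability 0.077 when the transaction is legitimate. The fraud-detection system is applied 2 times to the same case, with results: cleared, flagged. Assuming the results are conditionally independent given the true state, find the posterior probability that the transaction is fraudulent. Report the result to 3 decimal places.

Posterior P(H) ≈ 0.034

With H the event that the transaction is fraudulent, the joint likelihood of the observed sequence is P(data|H) = 0.042·0.958 = 0.040236 and P(data|¬H) = 0.923·0.077 = 0.071071.
Bayes: P(H|data) = 0.059·0.040236 / (0.059·0.040236 + 0.941·0.071071) = 0.0023739/0.069252 = 0.0343.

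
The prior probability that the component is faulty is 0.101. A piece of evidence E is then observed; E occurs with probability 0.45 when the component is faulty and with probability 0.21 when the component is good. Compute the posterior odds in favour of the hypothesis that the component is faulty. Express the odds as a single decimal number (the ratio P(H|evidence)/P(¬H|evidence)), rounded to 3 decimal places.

Prior odds = 0.101/(1−0.101) = 0.11235.
Likelihood ratio for E = 0.45/0.21 = 2.1429.
Posterior odds = prior odds × LR = 0.24074.

Posterior odds ≈ 0.241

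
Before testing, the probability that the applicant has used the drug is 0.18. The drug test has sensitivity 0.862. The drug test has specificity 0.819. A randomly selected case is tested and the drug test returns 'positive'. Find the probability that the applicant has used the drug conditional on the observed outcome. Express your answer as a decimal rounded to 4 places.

Write H for 'the applicant has used the drug'. Prior odds H:¬H = 0.18/0.82 = 0.21951. For the 'positive' outcome, the likelihood ratio is 0.862/0.181 = 4.7624.
Posterior odds = 0.21951 × 4.7624 = 1.0454, so P(H|E) = 1.0454/(1+1.0454) = 0.5111.

P(H | E) ≈ 0.5111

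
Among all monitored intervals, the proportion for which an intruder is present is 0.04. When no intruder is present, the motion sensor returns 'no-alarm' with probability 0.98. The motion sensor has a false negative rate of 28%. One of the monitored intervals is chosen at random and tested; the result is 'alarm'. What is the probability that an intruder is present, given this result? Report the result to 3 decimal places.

Let H be the event that an intruder is present. P(H) = 0.04, so P(¬H) = 0.96. With E the 'alarm' result, P(E|H) = 0.72 and P(E|¬H) = 0.02.
P(E) = 0.72·0.04 + 0.02·0.96 = 0.028800 + 0.019200 = 0.048000.
By Bayes' theorem, P(H|E) = 0.028800 / 0.048000 = 0.600.

P(H | E) ≈ 0.600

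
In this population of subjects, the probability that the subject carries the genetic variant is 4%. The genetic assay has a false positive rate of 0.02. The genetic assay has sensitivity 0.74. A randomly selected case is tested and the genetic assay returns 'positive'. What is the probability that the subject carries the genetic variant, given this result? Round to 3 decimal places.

P(H | E) ≈ 0.607

Write H for 'the subject carries the genetic variant'. Prior odds H:¬H = 0.04/0.96 = 0.041667. For the 'positive' outcome, the likelihood ratio is 0.74/0.02 = 37.000.
Posterior odds = 0.041667 × 37.000 = 1.5417, so P(H|E) = 1.5417/(1+1.5417) = 0.607.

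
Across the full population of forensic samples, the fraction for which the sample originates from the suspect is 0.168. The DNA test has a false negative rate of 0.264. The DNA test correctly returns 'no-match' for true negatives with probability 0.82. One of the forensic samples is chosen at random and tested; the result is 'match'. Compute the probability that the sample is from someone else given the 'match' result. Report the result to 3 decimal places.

Write H for 'the sample originates from the suspect'. Prior odds H:¬H = 0.168/0.832 = 0.20192. For the 'match' outcome, the likelihood ratio is 0.736/0.18 = 4.0889.
Posterior odds = 0.20192 × 4.0889 = 0.82564, so P(H|E) = 0.82564/(1+0.82564) = 0.452. Then P(¬H|E) = 1 − 0.452 = 0.548.

P(¬H | E) ≈ 0.548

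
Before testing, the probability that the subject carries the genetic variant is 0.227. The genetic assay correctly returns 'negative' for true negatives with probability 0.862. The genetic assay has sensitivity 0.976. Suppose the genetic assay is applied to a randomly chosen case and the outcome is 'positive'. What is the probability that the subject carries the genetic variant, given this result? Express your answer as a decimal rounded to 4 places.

P(H | E) ≈ 0.6750

Write H for 'the subject carries the genetic variant'. Prior odds H:¬H = 0.227/0.773 = 0.29366. For the 'positive' outcome, the likelihood ratio is 0.976/0.138 = 7.0725.
Posterior odds = 0.29366 × 7.0725 = 2.0769, so P(H|E) = 2.0769/(1+2.0769) = 0.6750.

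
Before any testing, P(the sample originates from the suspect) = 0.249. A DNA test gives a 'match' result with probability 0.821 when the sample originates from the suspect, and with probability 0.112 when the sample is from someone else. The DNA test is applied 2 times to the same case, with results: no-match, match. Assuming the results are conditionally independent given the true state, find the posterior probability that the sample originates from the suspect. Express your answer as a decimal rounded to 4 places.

Posterior P(H) ≈ 0.3288

Let H be the event that the sample originates from the suspect; start with P(H) = 0.249. P('match'|H) = 0.821, P('match'|¬H) = 0.112.
Update on result 1 ('no-match'): P(H) ← 0.179·0.2490 / (0.179·0.2490 + 0.888·0.7510) = 0.044571/0.71146 = 0.0626.
Update on result 2 ('match'): P(H) ← 0.821·0.0626 / (0.821·0.0626 + 0.112·0.9374) = 0.051433/0.15642 = 0.3288.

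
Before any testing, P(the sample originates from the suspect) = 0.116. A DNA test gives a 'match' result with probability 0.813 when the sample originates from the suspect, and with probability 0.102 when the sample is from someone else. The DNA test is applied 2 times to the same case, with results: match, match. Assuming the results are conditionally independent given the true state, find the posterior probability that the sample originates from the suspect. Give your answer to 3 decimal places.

Posterior P(H) ≈ 0.893

With H the event that the sample originates from the suspect, the joint likelihood of the observed sequence is P(data|H) = 0.813·0.813 = 0.66097 and P(data|¬H) = 0.102·0.102 = 0.010404.
Bayes: P(H|data) = 0.116·0.66097 / (0.116·0.66097 + 0.884·0.010404) = 0.076672/0.085870 = 0.8929.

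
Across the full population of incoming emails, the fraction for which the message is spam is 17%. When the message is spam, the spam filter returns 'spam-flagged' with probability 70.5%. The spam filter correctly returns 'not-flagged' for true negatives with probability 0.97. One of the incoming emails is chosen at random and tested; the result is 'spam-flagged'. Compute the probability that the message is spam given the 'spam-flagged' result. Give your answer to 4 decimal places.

P(H | E) ≈ 0.8280

Let H be the event that the message is spam. P(H) = 0.17, so P(¬H) = 0.83. With E the 'spam-flagged' result, P(E|H) = 0.705 and P(E|¬H) = 0.03.
P(E) = 0.705·0.17 + 0.03·0.83 = 0.11985 + 0.024900 = 0.14475.
By Bayes' theorem, P(H|E) = 0.11985 / 0.14475 = 0.8280.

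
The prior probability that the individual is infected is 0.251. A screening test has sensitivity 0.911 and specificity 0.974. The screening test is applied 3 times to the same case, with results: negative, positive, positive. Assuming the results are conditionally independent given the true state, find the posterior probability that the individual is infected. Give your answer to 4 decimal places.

Posterior P(H) ≈ 0.9741

Let H be the event that the individual is infected; start with P(H) = 0.251. P('positive'|H) = 0.911, P('positive'|¬H) = 0.026.
Update on result 1 ('negative'): P(H) ← 0.089·0.2510 / (0.089·0.2510 + 0.974·0.7490) = 0.022339/0.75187 = 0.0297.
Update on result 2 ('positive'): P(H) ← 0.911·0.0297 / (0.911·0.0297 + 0.026·0.9703) = 0.027067/0.052295 = 0.5176.
Update on result 3 ('positive'): P(H) ← 0.911·0.5176 / (0.911·0.5176 + 0.026·0.4824) = 0.47152/0.48407 = 0.9741.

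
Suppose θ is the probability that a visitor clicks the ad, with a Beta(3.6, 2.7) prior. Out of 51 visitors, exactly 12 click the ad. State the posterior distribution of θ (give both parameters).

Observing 12 successes and 39 failures updates Beta(3.6, 2.7) by adding the success and failure counts to the two shape parameters: α = 3.6+12 = 15.6, β = 2.7+39 = 41.7.

Posterior: Beta(15.6, 41.7)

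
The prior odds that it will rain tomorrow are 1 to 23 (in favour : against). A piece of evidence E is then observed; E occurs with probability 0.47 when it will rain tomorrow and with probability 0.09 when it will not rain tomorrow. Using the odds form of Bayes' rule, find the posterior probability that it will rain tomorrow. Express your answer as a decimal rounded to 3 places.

Prior odds = 1/23 = 0.043478. In log-odds, ln(0.043478) = -3.1355.
Add log likelihood ratio: ln(5.2222) = 1.6529.
Posterior log-odds = -1.4826, so posterior odds = exp(-1.4826) = 0.22705. Converting, P(H|E) = 0.22705/1.2271 = 0.185.

Posterior probability ≈ 0.185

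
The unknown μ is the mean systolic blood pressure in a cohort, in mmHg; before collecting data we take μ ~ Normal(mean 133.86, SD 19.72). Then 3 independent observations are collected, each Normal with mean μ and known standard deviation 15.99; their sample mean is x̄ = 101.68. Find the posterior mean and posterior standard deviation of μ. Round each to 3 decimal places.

Posterior mean ≈ 107.465; posterior SD ≈ 8.361

Prior precision 1/τ₀² = 1/19.72² = 0.00257150; data precision n/σ² = 3/15.99² = 0.0117334.
Posterior precision = 0.00257150 + 0.0117334 = 0.0143049, giving posterior SD = 1/√0.0143049 = 8.361.
Posterior mean = (0.00257150·133.86 + 0.0117334·101.68) / 0.0143049 = 107.465.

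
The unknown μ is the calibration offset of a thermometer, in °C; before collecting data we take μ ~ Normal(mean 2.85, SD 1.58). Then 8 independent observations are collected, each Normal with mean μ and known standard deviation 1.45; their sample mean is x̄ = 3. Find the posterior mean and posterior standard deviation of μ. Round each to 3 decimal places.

With known σ, the Normal prior is conjugate. Weight on the data is w = (n/σ²)/(n/σ² + 1/τ₀²) = 3.80499/(3.80499+0.400577) = 0.90475.
Posterior mean = w·x̄ + (1−w)·μ₀ = 0.90475·3 + 0.095249·2.85 = 2.986. Posterior variance = 1/(3.80499+0.400577) = 0.237780, so SD = 0.488.

Posterior mean ≈ 2.986; posterior SD ≈ 0.488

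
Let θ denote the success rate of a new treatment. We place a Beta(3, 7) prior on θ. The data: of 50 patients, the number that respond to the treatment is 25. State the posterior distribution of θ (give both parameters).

Posterior: Beta(28, 32)

The binomial likelihood is conjugate to the Beta prior: with 25 successes and 25 failures, the posterior is Beta(3+25, 7+25) = Beta(28, 32).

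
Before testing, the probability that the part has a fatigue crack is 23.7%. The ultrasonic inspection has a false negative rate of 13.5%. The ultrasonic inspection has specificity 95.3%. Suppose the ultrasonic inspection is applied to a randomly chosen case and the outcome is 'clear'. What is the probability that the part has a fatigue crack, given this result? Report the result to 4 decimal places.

Let H be the event that the part has a fatigue crack. P(H) = 0.237, so P(¬H) = 0.763. With E the 'clear' result, P(E|H) = 0.135 and P(E|¬H) = 0.953.
P(E) = 0.135·0.237 + 0.953·0.763 = 0.031995 + 0.72714 = 0.75913.
By Bayes' theorem, P(H|E) = 0.031995 / 0.75913 = 0.0421.

P(H | E) ≈ 0.0421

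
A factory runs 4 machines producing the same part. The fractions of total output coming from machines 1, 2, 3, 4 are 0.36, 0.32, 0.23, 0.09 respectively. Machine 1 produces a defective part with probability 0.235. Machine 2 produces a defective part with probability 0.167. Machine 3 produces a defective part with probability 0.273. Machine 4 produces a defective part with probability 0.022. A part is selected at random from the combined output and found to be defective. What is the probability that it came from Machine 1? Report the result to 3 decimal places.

P(defective|M1) = 0.235; P(defective|M2) = 0.167; P(defective|M3) = 0.273; P(defective|M4) = 0.022.
Prior × likelihood for each source: 0.36·0.235=0.08460, 0.32·0.167=0.05344, 0.23·0.273=0.06279, 0.09·0.022=0.001980. Summing gives P(defective) = 0.20281.
P(Machine 1 | defective) = 0.08460 / 0.20281 = 0.417.

Posterior probability ≈ 0.417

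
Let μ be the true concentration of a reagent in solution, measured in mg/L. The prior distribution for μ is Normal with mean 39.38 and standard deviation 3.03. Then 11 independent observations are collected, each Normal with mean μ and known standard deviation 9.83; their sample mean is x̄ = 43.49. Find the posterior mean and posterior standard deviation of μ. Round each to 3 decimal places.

Posterior mean ≈ 41.480; posterior SD ≈ 2.119

Prior precision 1/τ₀² = 1/3.03² = 0.108922; data precision n/σ² = 11/9.83² = 0.113838.
Posterior precision = 0.108922 + 0.113838 = 0.222759, giving posterior SD = 1/√0.222759 = 2.119.
Posterior mean = (0.108922·39.38 + 0.113838·43.49) / 0.222759 = 41.480.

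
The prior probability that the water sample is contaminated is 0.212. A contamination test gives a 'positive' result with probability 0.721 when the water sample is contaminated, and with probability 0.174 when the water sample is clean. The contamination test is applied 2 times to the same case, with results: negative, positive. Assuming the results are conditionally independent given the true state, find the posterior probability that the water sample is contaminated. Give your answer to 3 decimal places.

Posterior P(H) ≈ 0.274

With H the event that the water sample is contaminated, the joint likelihood of the observed sequence is P(data|H) = 0.279·0.721 = 0.20116 and P(data|¬H) = 0.826·0.174 = 0.14372.
Bayes: P(H|data) = 0.212·0.20116 / (0.212·0.20116 + 0.788·0.14372) = 0.042646/0.15590 = 0.2735.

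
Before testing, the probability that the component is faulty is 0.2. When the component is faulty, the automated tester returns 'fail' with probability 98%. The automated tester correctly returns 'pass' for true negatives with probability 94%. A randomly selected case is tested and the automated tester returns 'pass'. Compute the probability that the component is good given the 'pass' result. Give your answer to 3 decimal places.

P(¬H | E) ≈ 0.995

Write H for 'the component is faulty'. Prior odds H:¬H = 0.2/0.8 = 0.25000. For the 'pass' outcome, the likelihood ratio is 0.02/0.94 = 0.021277.
Posterior odds = 0.25000 × 0.021277 = 0.0053191, so P(H|E) = 0.0053191/(1+0.0053191) = 0.005. Then P(¬H|E) = 1 − 0.005 = 0.995.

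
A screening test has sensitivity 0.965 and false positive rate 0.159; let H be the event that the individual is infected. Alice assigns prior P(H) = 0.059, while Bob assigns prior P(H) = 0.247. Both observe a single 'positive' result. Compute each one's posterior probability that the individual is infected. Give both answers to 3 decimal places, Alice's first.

Alice: 0.276; Bob: 0.666

The likelihood ratio for a 'positive' result is 0.965/0.159 = 6.0692.
Alice: prior odds 0.059/0.941 = 0.062699; posterior odds 0.38053; posterior probability 0.276.
Bob: prior odds 0.247/0.753 = 0.32802; posterior odds 1.9908; posterior probability 0.666.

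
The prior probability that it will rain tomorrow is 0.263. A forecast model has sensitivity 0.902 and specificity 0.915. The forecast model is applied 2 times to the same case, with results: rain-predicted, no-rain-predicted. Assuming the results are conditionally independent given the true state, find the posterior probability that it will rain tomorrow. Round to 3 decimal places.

Posterior P(H) ≈ 0.289

Let H be the event that it will rain tomorrow; start with P(H) = 0.263. P('rain-predicted'|H) = 0.902, P('rain-predicted'|¬H) = 0.085.
Update on result 1 ('rain-predicted'): P(H) ← 0.902·0.2630 / (0.902·0.2630 + 0.085·0.7370) = 0.23723/0.29987 = 0.7911.
Update on result 2 ('no-rain-predicted'): P(H) ← 0.098·0.7911 / (0.098·0.7911 + 0.915·0.2089) = 0.077527/0.26868 = 0.2886.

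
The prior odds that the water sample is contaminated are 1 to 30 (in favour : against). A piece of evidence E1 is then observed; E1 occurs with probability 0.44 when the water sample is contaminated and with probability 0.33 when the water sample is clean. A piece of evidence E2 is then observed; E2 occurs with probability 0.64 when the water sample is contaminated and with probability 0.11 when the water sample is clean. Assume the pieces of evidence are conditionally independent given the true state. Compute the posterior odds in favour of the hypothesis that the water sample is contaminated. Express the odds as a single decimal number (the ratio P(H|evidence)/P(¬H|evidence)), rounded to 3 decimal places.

Posterior odds ≈ 0.259

Prior odds = 1/30 = 0.033333. In log-odds, ln(0.033333) = -3.4012.
Add log likelihood ratios: ln(1.3333) + ln(5.8182) = 2.0487.
Posterior log-odds = -1.3525, so posterior odds = exp(-1.3525) = 0.25859.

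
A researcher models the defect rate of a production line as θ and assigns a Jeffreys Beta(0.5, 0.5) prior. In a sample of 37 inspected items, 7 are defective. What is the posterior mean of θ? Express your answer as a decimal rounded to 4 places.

Observing 7 successes and 30 failures updates Beta(0.5, 0.5) by adding the success and failure counts to the two shape parameters: α = 0.5+7 = 7.5, β = 0.5+30 = 30.5.
E[θ | data] = 7.5/(7.5+30.5) = 0.1974.

Posterior mean ≈ 0.1974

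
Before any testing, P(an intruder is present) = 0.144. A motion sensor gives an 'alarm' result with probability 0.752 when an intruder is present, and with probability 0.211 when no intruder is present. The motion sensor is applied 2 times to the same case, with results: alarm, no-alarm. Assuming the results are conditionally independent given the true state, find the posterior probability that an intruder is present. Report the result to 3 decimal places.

With H the event that an intruder is present, the joint likelihood of the observed sequence is P(data|H) = 0.752·0.248 = 0.18650 and P(data|¬H) = 0.211·0.789 = 0.16648.
Bayes: P(H|data) = 0.144·0.18650 / (0.144·0.18650 + 0.856·0.16648) = 0.026855/0.16936 = 0.1586.

Posterior P(H) ≈ 0.159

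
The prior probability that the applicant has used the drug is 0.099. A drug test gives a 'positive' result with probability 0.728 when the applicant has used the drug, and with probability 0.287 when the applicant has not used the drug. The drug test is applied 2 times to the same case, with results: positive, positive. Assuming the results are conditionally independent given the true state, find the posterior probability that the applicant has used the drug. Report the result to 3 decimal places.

Posterior P(H) ≈ 0.414

Let H be the event that the applicant has used the drug; start with P(H) = 0.099. P('positive'|H) = 0.728, P('positive'|¬H) = 0.287.
Update on result 1 ('positive'): P(H) ← 0.728·0.0990 / (0.728·0.0990 + 0.287·0.9010) = 0.072072/0.33066 = 0.2180.
Update on result 2 ('positive'): P(H) ← 0.728·0.2180 / (0.728·0.2180 + 0.287·0.7820) = 0.15868/0.38312 = 0.4142.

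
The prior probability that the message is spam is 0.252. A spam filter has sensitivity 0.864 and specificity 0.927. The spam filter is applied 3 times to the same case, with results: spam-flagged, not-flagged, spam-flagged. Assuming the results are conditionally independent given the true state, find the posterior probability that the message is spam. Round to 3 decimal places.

With H the event that the message is spam, the joint likelihood of the observed sequence is P(data|H) = 0.864·0.136·0.864 = 0.10152 and P(data|¬H) = 0.073·0.927·0.073 = 0.0049400.
Bayes: P(H|data) = 0.252·0.10152 / (0.252·0.10152 + 0.748·0.0049400) = 0.025584/0.029279 = 0.8738.

Posterior P(H) ≈ 0.874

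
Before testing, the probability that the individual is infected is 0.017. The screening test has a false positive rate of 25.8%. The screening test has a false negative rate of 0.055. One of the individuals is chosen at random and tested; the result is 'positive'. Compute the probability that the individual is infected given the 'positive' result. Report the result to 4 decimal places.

P(H | E) ≈ 0.0596

Write H for 'the individual is infected'. Prior odds H:¬H = 0.017/0.983 = 0.017294. For the 'positive' outcome, the likelihood ratio is 0.945/0.258 = 3.6628.
Posterior odds = 0.017294 × 3.6628 = 0.063344, so P(H|E) = 0.063344/(1+0.063344) = 0.0596.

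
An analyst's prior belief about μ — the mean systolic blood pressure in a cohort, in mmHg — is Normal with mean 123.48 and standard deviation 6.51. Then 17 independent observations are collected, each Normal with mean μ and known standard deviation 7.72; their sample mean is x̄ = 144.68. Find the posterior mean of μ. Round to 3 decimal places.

With known σ, the Normal prior is conjugate. Weight on the data is w = (n/σ²)/(n/σ² + 1/τ₀²) = 0.285243/(0.285243+0.0235960) = 0.92360.
Posterior mean = w·x̄ + (1−w)·μ₀ = 0.92360·144.68 + 0.076402·123.48 = 143.060.

Posterior mean ≈ 143.060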